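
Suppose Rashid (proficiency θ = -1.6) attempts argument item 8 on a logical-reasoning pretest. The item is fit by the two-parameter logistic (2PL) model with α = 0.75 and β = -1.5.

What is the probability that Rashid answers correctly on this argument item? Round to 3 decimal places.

0.481

P(θ) = 1 / (1 + exp(−α(θ − β)))
Exponent: 0.75 × (-1.6 − (-1.5)) = -0.0750
1/(1 + e^{0.0750}) = 0.4813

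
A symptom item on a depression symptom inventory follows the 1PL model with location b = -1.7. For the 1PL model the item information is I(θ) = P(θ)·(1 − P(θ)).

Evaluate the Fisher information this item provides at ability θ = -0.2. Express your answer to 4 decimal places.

0.1491

P = 1/(1+e^{-1.5000}) = 0.8176
P(1−P) = 0.8176 × 0.1824 = 0.1491
I = P(1−P) = 0.14915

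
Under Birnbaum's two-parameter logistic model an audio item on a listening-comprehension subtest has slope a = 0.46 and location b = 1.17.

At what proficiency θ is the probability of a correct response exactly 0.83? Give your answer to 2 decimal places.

P(θ) = 1 / (1 + exp(−a(θ − b)))
logit = ln(0.8300/0.1700) = 1.5856
θ = b + logit/(a) = 1.17 + 1.5856/0.4600 = 4.6170

4.62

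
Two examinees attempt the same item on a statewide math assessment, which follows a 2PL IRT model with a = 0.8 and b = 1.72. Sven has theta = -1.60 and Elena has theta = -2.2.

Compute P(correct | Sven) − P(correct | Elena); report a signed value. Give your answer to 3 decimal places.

P(theta) = 1 / (1 + exp(−a(theta − b)))
P(Sven) = 0.0656  [exponent -2.6560]
P(Elena) = 0.0416  [exponent -3.1360]
Difference = 0.0656 − 0.0416 = 0.0240

0.024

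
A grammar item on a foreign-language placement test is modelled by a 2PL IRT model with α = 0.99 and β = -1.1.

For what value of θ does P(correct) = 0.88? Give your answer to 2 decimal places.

0.91

P(θ) = 1 / (1 + exp(−α(θ − β)))
logit = ln(0.8800/0.1200) = 1.9924
θ = β + logit/(α) = -1.1 + 1.9924/0.9900 = 0.9126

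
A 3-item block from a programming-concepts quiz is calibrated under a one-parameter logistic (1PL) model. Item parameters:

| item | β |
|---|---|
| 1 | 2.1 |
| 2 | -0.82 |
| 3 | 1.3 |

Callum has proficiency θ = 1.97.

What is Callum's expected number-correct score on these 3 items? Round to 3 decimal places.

P(θ) = 1 / (1 + exp(−(θ − β)))
P_1 = 1/(1+e^{0.1300}) = 0.4675
P_2 = 1/(1+e^{-2.7900}) = 0.9421
P_3 = 1/(1+e^{-0.6700}) = 0.6615
E[score] = 0.4675 + 0.9421 + 0.6615 = 2.0712

2.071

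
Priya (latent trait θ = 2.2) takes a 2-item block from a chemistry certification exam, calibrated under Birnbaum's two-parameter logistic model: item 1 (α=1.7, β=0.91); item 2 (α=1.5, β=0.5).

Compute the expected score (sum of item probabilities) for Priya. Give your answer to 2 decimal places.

1.83

P(θ) = 1 / (1 + exp(−α(θ − β)))
P_1 = 1/(1+e^{-2.1930}) = 0.8996
P_2 = 1/(1+e^{-2.5500}) = 0.9276
E[score] = 0.8996 + 0.9276 = 1.8272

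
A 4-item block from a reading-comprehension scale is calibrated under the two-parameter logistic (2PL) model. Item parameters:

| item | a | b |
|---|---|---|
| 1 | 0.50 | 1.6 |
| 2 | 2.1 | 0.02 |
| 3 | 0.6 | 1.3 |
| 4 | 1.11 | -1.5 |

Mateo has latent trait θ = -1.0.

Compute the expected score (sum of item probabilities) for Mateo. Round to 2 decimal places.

P(θ) = 1 / (1 + exp(−a(θ − b)))
P_1 = 1/(1+e^{1.3000}) = 0.2142
P_2 = 1/(1+e^{2.1420}) = 0.1051
P_3 = 1/(1+e^{1.3800}) = 0.2010
P_4 = 1/(1+e^{-0.5550}) = 0.6353
E[score] = 0.2142 + 0.1051 + 0.2010 + 0.6353 = 1.1556

1.16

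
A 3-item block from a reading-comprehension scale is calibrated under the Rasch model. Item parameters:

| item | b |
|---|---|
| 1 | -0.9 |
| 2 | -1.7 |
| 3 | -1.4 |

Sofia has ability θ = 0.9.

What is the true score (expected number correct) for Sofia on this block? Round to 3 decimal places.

2.698

P(θ) = 1 / (1 + exp(−(θ − b)))
P_1 = 1/(1+e^{-1.8000}) = 0.8581
P_2 = 1/(1+e^{-2.6000}) = 0.9309
P_3 = 1/(1+e^{-2.3000}) = 0.9089
E[score] = 0.8581 + 0.9309 + 0.9089 = 2.6979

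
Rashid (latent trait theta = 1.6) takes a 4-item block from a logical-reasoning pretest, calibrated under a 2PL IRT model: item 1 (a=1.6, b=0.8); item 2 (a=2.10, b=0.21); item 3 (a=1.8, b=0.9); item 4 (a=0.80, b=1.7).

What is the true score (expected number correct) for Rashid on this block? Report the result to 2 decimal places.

P(theta) = 1 / (1 + exp(−a(theta − b)))
P_1 = 1/(1+e^{-1.2800}) = 0.7824
P_2 = 1/(1+e^{-2.9190}) = 0.9488
P_3 = 1/(1+e^{-1.2600}) = 0.7790
P_4 = 1/(1+e^{0.0800}) = 0.4800
E[score] = 0.7824 + 0.9488 + 0.7790 + 0.4800 = 2.9903

2.99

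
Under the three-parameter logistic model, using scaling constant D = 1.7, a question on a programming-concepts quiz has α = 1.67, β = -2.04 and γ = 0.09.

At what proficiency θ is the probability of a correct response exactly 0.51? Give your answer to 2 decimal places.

-2.09

P(θ) = γ + (1 − γ) · 1 / (1 + exp(−D·α(θ − β)))
Remove guessing floor: (0.51 − 0.09)/(1 − 0.09) = 0.4615
logit = ln(0.4615/0.5385) = -0.1542
θ = β + logit/(1.7·α) = -2.04 + (-0.1542)/2.8390 = -2.0943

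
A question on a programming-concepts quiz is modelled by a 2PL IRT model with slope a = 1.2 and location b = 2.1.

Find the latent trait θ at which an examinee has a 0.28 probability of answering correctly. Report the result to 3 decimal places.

P(θ) = 1 / (1 + exp(−a(θ − b)))
logit = ln(0.2800/0.7200) = -0.9445
θ = b + logit/(a) = 2.1 + (-0.9445)/1.2000 = 1.3129

1.313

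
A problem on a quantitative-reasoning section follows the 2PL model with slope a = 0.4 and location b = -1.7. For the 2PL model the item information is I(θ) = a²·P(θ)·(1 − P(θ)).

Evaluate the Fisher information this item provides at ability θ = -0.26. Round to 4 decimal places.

P = 1/(1+e^{-0.5760}) = 0.6401
P(1−P) = 0.6401 × 0.3599 = 0.2304
I = a² × P(1−P) = 0.4² × 0.2304 = 0.03686

0.0369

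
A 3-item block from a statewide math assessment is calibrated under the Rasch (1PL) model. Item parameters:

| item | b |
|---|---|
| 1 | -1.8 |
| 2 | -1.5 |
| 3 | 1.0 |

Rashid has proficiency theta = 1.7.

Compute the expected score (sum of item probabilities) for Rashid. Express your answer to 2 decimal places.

P(theta) = 1 / (1 + exp(−(theta − b)))
P_1 = 1/(1+e^{-3.5000}) = 0.9707
P_2 = 1/(1+e^{-3.2000}) = 0.9608
P_3 = 1/(1+e^{-0.7000}) = 0.6682
E[score] = 0.9707 + 0.9608 + 0.6682 = 2.5997

2.60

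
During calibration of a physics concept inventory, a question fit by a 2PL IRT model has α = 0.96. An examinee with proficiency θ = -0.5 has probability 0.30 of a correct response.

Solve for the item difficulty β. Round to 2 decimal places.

0.38

P(θ) = 1 / (1 + exp(−α(θ − β)))
logit(0.30) = ln(0.30/0.70) = -0.8473
β = θ − logit/(α) = -0.5 − (-0.8473)/0.9600 = 0.3826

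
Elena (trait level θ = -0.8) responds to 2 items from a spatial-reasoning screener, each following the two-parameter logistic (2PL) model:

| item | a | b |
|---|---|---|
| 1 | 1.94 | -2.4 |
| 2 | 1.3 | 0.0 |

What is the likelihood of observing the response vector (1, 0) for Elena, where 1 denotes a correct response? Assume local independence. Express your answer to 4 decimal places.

P(θ) = 1 / (1 + exp(−a(θ − b)))
P_1 = 1/(1+e^{-3.1040}) = 0.9571
P_2 = 1/(1+e^{1.0400}) = 0.2611
L = P_1 × (1−P_2) = 0.9571 × 0.7389 = 0.70712

0.7071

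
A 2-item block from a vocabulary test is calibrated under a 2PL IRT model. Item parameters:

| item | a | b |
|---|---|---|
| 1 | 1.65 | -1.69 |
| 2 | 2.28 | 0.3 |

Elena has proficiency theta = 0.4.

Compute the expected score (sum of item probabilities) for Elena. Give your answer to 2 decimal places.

P(theta) = 1 / (1 + exp(−a(theta − b)))
P_1 = 1/(1+e^{-3.4485}) = 0.9692
P_2 = 1/(1+e^{-0.2280}) = 0.5568
E[score] = 0.9692 + 0.5568 = 1.5259

1.53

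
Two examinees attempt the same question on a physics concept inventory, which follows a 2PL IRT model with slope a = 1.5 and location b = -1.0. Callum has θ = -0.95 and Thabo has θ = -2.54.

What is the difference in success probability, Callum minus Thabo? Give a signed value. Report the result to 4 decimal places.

P(θ) = 1 / (1 + exp(−a(θ − b)))
P(Callum) = 0.5187  [exponent 0.0750]
P(Thabo) = 0.0903  [exponent -2.3100]
Difference = 0.5187 − 0.0903 = 0.4284

0.4284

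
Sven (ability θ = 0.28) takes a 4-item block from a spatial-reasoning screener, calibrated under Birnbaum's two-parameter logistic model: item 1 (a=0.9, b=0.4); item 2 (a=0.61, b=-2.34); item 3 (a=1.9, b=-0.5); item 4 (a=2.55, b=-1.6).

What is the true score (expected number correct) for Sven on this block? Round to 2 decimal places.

3.11

P(θ) = 1 / (1 + exp(−a(θ − b)))
P_1 = 1/(1+e^{0.1080}) = 0.4730
P_2 = 1/(1+e^{-1.5982}) = 0.8318
P_3 = 1/(1+e^{-1.4820}) = 0.8149
P_4 = 1/(1+e^{-4.7940}) = 0.9918
E[score] = 0.4730 + 0.8318 + 0.8149 + 0.9918 = 3.1115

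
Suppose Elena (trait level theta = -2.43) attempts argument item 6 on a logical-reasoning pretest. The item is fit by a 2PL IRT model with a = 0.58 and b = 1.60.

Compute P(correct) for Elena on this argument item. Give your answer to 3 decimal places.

P(theta) = 1 / (1 + exp(−a(theta − b)))
Exponent: 0.58 × (-2.43 − 1.60) = -2.3374
1/(1 + e^{2.3374}) = 0.0881

0.088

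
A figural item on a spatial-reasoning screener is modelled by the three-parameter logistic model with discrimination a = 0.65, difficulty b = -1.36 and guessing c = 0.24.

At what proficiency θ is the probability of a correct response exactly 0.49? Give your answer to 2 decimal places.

-2.46

P(θ) = c + (1 − c) · 1 / (1 + exp(−a(θ − b)))
Remove guessing floor: (0.49 − 0.24)/(1 − 0.24) = 0.3289
logit = ln(0.3289/0.6711) = -0.7129
θ = b + logit/(a) = -1.36 + (-0.7129)/0.6500 = -2.4568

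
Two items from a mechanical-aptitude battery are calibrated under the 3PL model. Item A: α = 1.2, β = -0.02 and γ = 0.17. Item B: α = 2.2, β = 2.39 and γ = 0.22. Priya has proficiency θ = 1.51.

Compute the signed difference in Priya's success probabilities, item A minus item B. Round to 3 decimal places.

P(θ) = γ + (1 − γ) · 1 / (1 + exp(−α(θ − β)))
P_A = 0.8859
P_B = 0.3183
P_A − P_B = 0.5675

0.568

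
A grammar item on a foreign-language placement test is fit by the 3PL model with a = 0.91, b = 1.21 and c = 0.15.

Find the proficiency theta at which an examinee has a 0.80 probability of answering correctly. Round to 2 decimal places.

P(theta) = c + (1 − c) · 1 / (1 + exp(−a(theta − b)))
Remove guessing floor: (0.80 − 0.15)/(1 − 0.15) = 0.7647
logit = ln(0.7647/0.2353) = 1.1787
theta = b + logit/(a) = 1.21 + 1.1787/0.9100 = 2.5052

2.51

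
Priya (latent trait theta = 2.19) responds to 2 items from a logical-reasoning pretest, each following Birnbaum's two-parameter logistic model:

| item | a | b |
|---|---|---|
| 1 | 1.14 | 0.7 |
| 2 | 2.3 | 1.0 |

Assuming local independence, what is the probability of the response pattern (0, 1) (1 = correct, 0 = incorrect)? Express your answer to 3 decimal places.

0.145

P(theta) = 1 / (1 + exp(−a(theta − b)))
P_1 = 1/(1+e^{-1.6986}) = 0.8454
P_2 = 1/(1+e^{-2.7370}) = 0.9392
L = (1−P_1) × P_2 = 0.1546 × 0.9392 = 0.14524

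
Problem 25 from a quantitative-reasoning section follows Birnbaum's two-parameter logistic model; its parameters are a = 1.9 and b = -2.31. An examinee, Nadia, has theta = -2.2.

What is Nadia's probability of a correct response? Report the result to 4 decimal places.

0.5521

P(theta) = 1 / (1 + exp(−a(theta − b)))
Exponent: 1.9 × (-2.2 − (-2.31)) = 0.2090
1/(1 + e^{-0.2090}) = 0.5521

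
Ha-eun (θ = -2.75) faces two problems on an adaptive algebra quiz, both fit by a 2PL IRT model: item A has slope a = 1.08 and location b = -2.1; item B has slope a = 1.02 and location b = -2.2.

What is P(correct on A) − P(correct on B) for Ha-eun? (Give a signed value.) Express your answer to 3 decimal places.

-0.032

P(θ) = 1 / (1 + exp(−a(θ − b)))
P_A = 0.3314
P_B = 0.3633
P_A − P_B = -0.0319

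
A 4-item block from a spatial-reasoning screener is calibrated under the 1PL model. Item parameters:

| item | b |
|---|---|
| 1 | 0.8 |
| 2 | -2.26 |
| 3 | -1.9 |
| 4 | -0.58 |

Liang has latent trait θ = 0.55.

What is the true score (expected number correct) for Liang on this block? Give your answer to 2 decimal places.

3.06

P(θ) = 1 / (1 + exp(−(θ − b)))
P_1 = 1/(1+e^{0.2500}) = 0.4378
P_2 = 1/(1+e^{-2.8100}) = 0.9432
P_3 = 1/(1+e^{-2.4500}) = 0.9206
P_4 = 1/(1+e^{-1.1300}) = 0.7558
E[score] = 0.4378 + 0.9432 + 0.9206 + 0.7558 = 3.0574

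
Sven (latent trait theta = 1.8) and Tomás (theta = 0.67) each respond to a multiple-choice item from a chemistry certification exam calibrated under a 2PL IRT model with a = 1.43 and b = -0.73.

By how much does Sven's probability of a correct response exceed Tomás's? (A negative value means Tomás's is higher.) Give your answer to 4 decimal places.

0.0929

P(theta) = 1 / (1 + exp(−a(theta − b)))
P(Sven) = 0.9739  [exponent 3.6179]
P(Tomás) = 0.8810  [exponent 2.0020]
Difference = 0.9739 − 0.8810 = 0.0929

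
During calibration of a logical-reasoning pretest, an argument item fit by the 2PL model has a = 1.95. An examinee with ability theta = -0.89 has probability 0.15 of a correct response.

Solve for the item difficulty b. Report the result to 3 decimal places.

P(theta) = 1 / (1 + exp(−a(theta − b)))
logit(0.15) = ln(0.15/0.85) = -1.7346
b = theta − logit/(a) = -0.89 − (-1.7346)/1.9500 = -0.0005

0.000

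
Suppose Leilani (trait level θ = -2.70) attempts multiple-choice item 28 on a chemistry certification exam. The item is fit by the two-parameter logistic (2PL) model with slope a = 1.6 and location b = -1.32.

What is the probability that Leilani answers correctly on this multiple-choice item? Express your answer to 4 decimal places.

0.0990

P(θ) = 1 / (1 + exp(−a(θ − b)))
Exponent: 1.6 × (-2.70 − (-1.32)) = -2.2080
1/(1 + e^{2.2080}) = 0.0990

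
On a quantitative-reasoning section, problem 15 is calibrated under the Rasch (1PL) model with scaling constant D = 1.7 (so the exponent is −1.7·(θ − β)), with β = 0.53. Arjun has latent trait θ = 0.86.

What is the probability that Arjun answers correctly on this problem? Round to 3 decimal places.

0.637

P(θ) = 1 / (1 + exp(−D·(θ − β)))
Exponent: 1.7 × (0.86 − 0.53) = 0.5610
1/(1 + e^{-0.5610}) = 0.6367
P = 0.6367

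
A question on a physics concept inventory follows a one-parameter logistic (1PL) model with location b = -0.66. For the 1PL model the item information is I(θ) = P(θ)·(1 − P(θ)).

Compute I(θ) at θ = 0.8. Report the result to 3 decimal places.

0.153

P = 1/(1+e^{-1.4600}) = 0.8115
P(1−P) = 0.8115 × 0.1885 = 0.1529
I = P(1−P) = 0.15295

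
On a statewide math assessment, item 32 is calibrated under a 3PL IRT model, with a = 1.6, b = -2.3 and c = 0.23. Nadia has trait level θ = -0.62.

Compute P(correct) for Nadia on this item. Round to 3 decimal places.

0.951

P(θ) = c + (1 − c) · 1 / (1 + exp(−a(θ − b)))
Exponent: 1.6 × (-0.62 − (-2.3)) = 2.6880
1/(1 + e^{-2.6880}) = 0.9363
P = 0.23 + 0.77 × 0.9363 = 0.9510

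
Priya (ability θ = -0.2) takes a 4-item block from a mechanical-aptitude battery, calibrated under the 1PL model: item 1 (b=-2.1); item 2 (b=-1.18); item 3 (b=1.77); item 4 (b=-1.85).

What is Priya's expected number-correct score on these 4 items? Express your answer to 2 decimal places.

P(θ) = 1 / (1 + exp(−(θ − b)))
P_1 = 1/(1+e^{-1.9000}) = 0.8699
P_2 = 1/(1+e^{-0.9800}) = 0.7271
P_3 = 1/(1+e^{1.9700}) = 0.1224
P_4 = 1/(1+e^{-1.6500}) = 0.8389
E[score] = 0.8699 + 0.7271 + 0.1224 + 0.8389 = 2.5583

2.56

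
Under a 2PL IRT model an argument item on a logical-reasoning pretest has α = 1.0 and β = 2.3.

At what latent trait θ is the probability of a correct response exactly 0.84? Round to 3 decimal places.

P(θ) = 1 / (1 + exp(−α(θ − β)))
logit = ln(0.8400/0.1600) = 1.6582
θ = β + logit/(α) = 2.3 + 1.6582/1.0000 = 3.9582

3.958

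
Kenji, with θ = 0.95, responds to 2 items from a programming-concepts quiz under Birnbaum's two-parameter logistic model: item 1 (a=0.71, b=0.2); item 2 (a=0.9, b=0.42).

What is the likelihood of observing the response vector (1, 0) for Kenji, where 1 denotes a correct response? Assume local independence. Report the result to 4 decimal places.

0.2413

P(θ) = 1 / (1 + exp(−a(θ − b)))
P_1 = 1/(1+e^{-0.5325}) = 0.6301
P_2 = 1/(1+e^{-0.4770}) = 0.6170
L = P_1 × (1−P_2) = 0.6301 × 0.3830 = 0.24129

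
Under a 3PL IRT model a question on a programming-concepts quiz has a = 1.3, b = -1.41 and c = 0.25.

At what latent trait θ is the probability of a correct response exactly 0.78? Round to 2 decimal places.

-0.73

P(θ) = c + (1 − c) · 1 / (1 + exp(−a(θ − b)))
Remove guessing floor: (0.78 − 0.25)/(1 − 0.25) = 0.7067
logit = ln(0.7067/0.2933) = 0.8792
θ = b + logit/(a) = -1.41 + 0.8792/1.3000 = -0.7337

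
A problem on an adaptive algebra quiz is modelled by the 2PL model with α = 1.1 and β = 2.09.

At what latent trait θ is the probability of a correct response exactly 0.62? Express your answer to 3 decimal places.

P(θ) = 1 / (1 + exp(−α(θ − β)))
logit = ln(0.6200/0.3800) = 0.4895
θ = β + logit/(α) = 2.09 + 0.4895/1.1000 = 2.5350

2.535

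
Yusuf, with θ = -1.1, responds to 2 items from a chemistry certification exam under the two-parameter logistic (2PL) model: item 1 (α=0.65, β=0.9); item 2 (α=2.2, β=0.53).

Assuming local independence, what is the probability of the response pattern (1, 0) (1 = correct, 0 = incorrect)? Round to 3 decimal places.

P(θ) = 1 / (1 + exp(−α(θ − β)))
P_1 = 1/(1+e^{1.3000}) = 0.2142
P_2 = 1/(1+e^{3.5860}) = 0.0270
L = P_1 × (1−P_2) = 0.2142 × 0.9730 = 0.20839

0.208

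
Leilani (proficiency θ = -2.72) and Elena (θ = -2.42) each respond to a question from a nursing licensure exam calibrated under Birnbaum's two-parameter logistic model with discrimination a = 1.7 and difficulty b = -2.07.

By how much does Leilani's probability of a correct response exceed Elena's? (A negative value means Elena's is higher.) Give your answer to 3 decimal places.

P(θ) = 1 / (1 + exp(−a(θ − b)))
P(Leilani) = 0.2488  [exponent -1.1050]
P(Elena) = 0.3555  [exponent -0.5950]
Difference = 0.2488 − 0.3555 = -0.1067

-0.107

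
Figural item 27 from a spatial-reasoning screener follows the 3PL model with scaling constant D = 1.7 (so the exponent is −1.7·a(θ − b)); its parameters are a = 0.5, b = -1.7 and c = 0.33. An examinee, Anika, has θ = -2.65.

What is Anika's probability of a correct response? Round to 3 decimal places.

0.537

P(θ) = c + (1 − c) · 1 / (1 + exp(−D·a(θ − b)))
Exponent: 1.7 × 0.5 × (-2.65 − (-1.7)) = -0.8075
1/(1 + e^{0.8075}) = 0.3084
P = 0.33 + 0.67 × 0.3084 = 0.5366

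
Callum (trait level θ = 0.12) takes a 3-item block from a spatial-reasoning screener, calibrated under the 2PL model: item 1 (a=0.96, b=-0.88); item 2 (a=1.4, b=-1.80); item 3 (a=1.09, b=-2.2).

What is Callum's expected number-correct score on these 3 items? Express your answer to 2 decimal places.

P(θ) = 1 / (1 + exp(−a(θ − b)))
P_1 = 1/(1+e^{-0.9600}) = 0.7231
P_2 = 1/(1+e^{-2.6880}) = 0.9363
P_3 = 1/(1+e^{-2.5288}) = 0.9261
E[score] = 0.7231 + 0.9363 + 0.9261 = 2.5856

2.59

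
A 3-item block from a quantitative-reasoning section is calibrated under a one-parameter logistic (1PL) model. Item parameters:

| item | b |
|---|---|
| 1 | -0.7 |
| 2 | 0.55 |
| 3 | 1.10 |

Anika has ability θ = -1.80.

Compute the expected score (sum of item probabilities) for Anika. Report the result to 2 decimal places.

0.39

P(θ) = 1 / (1 + exp(−(θ − b)))
P_1 = 1/(1+e^{1.1000}) = 0.2497
P_2 = 1/(1+e^{2.3500}) = 0.0871
P_3 = 1/(1+e^{2.9000}) = 0.0522
E[score] = 0.2497 + 0.0871 + 0.0522 = 0.3890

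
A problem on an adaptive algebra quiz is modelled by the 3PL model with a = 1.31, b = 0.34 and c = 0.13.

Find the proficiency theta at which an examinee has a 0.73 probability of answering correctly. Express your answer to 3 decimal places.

P(theta) = c + (1 − c) · 1 / (1 + exp(−a(theta − b)))
Remove guessing floor: (0.73 − 0.13)/(1 − 0.13) = 0.6897
logit = ln(0.6897/0.3103) = 0.7985
theta = b + logit/(a) = 0.34 + 0.7985/1.3100 = 0.9495

0.950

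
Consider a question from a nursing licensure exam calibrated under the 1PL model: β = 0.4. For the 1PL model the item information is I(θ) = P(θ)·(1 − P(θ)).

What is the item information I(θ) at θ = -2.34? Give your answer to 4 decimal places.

P = 1/(1+e^{2.7400}) = 0.0607
P(1−P) = 0.0607 × 0.9393 = 0.0570
I = P(1−P) = 0.05698

0.0570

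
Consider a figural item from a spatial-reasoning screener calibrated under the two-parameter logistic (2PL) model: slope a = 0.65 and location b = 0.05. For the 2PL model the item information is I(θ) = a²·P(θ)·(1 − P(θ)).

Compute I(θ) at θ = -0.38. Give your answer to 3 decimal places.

P = 1/(1+e^{0.2795}) = 0.4306
P(1−P) = 0.4306 × 0.5694 = 0.2452
I = a² × P(1−P) = 0.65² × 0.2452 = 0.10359

0.104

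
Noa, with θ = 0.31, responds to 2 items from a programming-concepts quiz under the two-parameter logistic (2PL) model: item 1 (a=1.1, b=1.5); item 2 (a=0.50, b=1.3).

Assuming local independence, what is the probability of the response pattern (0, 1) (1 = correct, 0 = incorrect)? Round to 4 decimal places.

0.2982

P(θ) = 1 / (1 + exp(−a(θ − b)))
P_1 = 1/(1+e^{1.3090}) = 0.2127
P_2 = 1/(1+e^{0.4950}) = 0.3787
L = (1−P_1) × P_2 = 0.7873 × 0.3787 = 0.29818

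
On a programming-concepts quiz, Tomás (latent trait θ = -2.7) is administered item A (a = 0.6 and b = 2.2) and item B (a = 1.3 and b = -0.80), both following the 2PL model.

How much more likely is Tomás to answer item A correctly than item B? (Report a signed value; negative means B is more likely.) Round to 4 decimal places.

P(θ) = 1 / (1 + exp(−a(θ − b)))
P_A = 0.0502
P_B = 0.0780
P_A − P_B = -0.0278

-0.0278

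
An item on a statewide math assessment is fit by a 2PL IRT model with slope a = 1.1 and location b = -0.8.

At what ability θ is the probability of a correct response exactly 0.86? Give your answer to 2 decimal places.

0.85

P(θ) = 1 / (1 + exp(−a(θ − b)))
logit = ln(0.8600/0.1400) = 1.8153
θ = b + logit/(a) = -0.8 + 1.8153/1.1000 = 0.8503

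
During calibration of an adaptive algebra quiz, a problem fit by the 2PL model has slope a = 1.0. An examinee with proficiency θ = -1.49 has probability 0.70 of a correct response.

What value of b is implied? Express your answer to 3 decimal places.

-2.337

P(θ) = 1 / (1 + exp(−a(θ − b)))
logit(0.70) = ln(0.70/0.30) = 0.8473
b = θ − logit/(a) = -1.49 − 0.8473/1.0000 = -2.3373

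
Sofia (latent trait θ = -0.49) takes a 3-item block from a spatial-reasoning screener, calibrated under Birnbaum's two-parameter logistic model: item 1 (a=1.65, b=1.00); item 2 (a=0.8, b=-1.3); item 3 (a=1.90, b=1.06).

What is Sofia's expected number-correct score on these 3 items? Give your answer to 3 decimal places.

0.785

P(θ) = 1 / (1 + exp(−a(θ − b)))
P_1 = 1/(1+e^{2.4585}) = 0.0788
P_2 = 1/(1+e^{-0.6480}) = 0.6566
P_3 = 1/(1+e^{2.9450}) = 0.0500
E[score] = 0.0788 + 0.6566 + 0.0500 = 0.7854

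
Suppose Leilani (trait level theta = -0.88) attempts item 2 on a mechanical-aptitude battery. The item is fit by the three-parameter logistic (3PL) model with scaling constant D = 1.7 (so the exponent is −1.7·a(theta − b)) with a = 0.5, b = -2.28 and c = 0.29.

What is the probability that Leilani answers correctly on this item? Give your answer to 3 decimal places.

P(theta) = c + (1 − c) · 1 / (1 + exp(−D·a(theta − b)))
Exponent: 1.7 × 0.5 × (-0.88 − (-2.28)) = 1.1900
1/(1 + e^{-1.1900}) = 0.7667
P = 0.29 + 0.71 × 0.7667 = 0.8344

0.834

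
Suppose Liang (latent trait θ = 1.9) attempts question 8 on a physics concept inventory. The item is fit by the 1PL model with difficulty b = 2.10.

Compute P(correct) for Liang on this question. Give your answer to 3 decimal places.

0.450

P(θ) = 1 / (1 + exp(−(θ − b)))
Exponent: (1.9 − 2.10) = -0.2000
1/(1 + e^{0.2000}) = 0.4502
P = 0.4502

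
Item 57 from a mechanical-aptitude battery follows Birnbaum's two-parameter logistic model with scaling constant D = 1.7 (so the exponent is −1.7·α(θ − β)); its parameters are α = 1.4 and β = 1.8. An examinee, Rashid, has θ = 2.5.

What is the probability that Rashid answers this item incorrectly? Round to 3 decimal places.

P(θ) = 1 / (1 + exp(−D·α(θ − β)))
Exponent: 1.7 × 1.4 × (2.5 − 1.8) = 1.6660
1/(1 + e^{-1.6660}) = 0.8410
P = 0.8410
P(incorrect) = 1 − 0.8410 = 0.1590

0.159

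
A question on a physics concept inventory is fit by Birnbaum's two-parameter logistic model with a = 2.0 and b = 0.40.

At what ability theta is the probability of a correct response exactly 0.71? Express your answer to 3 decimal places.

0.848

P(theta) = 1 / (1 + exp(−a(theta − b)))
logit = ln(0.7100/0.2900) = 0.8954
theta = b + logit/(a) = 0.40 + 0.8954/2.0000 = 0.8477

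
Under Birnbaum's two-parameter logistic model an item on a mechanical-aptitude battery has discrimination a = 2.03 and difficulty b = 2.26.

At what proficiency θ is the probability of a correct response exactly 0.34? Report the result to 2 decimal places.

P(θ) = 1 / (1 + exp(−a(θ − b)))
logit = ln(0.3400/0.6600) = -0.6633
θ = b + logit/(a) = 2.26 + (-0.6633)/2.0300 = 1.9333

1.93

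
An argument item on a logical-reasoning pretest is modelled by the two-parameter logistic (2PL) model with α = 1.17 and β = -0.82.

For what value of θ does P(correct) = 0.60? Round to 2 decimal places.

-0.47

P(θ) = 1 / (1 + exp(−α(θ − β)))
logit = ln(0.6000/0.4000) = 0.4055
θ = β + logit/(α) = -0.82 + 0.4055/1.1700 = -0.4734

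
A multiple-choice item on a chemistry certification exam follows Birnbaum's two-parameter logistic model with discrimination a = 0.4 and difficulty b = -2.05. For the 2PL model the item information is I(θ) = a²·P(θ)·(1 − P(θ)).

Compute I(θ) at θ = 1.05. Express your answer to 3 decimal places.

0.028

P = 1/(1+e^{-1.2400}) = 0.7756
P(1−P) = 0.7756 × 0.2244 = 0.1741
I = a² × P(1−P) = 0.4² × 0.1741 = 0.02785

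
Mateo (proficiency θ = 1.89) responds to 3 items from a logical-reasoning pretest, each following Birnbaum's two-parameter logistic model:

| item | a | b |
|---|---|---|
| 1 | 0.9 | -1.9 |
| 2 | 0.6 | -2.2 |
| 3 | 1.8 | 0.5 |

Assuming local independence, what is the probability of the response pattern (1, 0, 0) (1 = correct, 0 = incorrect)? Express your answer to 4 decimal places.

0.0058

P(θ) = 1 / (1 + exp(−a(θ − b)))
P_1 = 1/(1+e^{-3.4110}) = 0.9680
P_2 = 1/(1+e^{-2.4540}) = 0.9209
P_3 = 1/(1+e^{-2.5020}) = 0.9243
L = P_1 × (1−P_2) × (1−P_3) = 0.9680 × 0.0791 × 0.0757 = 0.00580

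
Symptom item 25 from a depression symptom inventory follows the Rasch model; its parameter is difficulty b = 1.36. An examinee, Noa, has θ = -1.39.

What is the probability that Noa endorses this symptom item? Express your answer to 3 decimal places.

P(θ) = 1 / (1 + exp(−(θ − b)))
Exponent: (-1.39 − 1.36) = -2.7500
1/(1 + e^{2.7500}) = 0.0601
P = 0.0601

0.060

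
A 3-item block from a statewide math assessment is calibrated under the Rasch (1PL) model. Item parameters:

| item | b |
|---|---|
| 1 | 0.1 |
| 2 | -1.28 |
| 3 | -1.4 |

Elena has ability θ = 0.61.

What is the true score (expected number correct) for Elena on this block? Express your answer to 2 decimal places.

2.38

P(θ) = 1 / (1 + exp(−(θ − b)))
P_1 = 1/(1+e^{-0.5100}) = 0.6248
P_2 = 1/(1+e^{-1.8900}) = 0.8688
P_3 = 1/(1+e^{-2.0100}) = 0.8818
E[score] = 0.6248 + 0.8688 + 0.8818 = 2.3754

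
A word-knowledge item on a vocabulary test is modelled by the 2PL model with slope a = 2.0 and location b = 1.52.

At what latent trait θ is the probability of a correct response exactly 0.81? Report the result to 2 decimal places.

2.25

P(θ) = 1 / (1 + exp(−a(θ − b)))
logit = ln(0.8100/0.1900) = 1.4500
θ = b + logit/(a) = 1.52 + 1.4500/2.0000 = 2.2450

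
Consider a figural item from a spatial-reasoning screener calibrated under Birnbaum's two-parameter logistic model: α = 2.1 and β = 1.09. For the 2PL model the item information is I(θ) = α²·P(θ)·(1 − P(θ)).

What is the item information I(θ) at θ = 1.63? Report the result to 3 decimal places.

P = 1/(1+e^{-1.1340}) = 0.7566
P(1−P) = 0.7566 × 0.2434 = 0.1842
I = α² × P(1−P) = 2.1² × 0.1842 = 0.81218

0.812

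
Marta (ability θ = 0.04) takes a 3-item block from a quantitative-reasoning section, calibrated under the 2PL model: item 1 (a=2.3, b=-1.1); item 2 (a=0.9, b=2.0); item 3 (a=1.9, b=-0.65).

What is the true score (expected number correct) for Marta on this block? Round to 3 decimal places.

P(θ) = 1 / (1 + exp(−a(θ − b)))
P_1 = 1/(1+e^{-2.6220}) = 0.9323
P_2 = 1/(1+e^{1.7640}) = 0.1463
P_3 = 1/(1+e^{-1.3110}) = 0.7877
E[score] = 0.9323 + 0.1463 + 0.7877 = 1.8662

1.866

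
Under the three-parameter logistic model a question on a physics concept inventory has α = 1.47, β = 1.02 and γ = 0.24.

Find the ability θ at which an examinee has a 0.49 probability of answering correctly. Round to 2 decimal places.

P(θ) = γ + (1 − γ) · 1 / (1 + exp(−α(θ − β)))
Remove guessing floor: (0.49 − 0.24)/(1 − 0.24) = 0.3289
logit = ln(0.3289/0.6711) = -0.7129
θ = β + logit/(α) = 1.02 + (-0.7129)/1.4700 = 0.5350

0.54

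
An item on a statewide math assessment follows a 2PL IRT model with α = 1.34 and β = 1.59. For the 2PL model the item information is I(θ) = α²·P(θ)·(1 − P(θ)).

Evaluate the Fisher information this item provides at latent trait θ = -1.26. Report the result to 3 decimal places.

0.038

P = 1/(1+e^{3.8190}) = 0.0215
P(1−P) = 0.0215 × 0.9785 = 0.0210
I = α² × P(1−P) = 1.34² × 0.0210 = 0.03774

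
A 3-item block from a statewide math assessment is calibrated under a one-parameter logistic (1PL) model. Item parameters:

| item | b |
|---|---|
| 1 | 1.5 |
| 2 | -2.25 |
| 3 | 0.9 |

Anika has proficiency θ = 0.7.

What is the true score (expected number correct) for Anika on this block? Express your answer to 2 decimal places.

P(θ) = 1 / (1 + exp(−(θ − b)))
P_1 = 1/(1+e^{0.8000}) = 0.3100
P_2 = 1/(1+e^{-2.9500}) = 0.9503
P_3 = 1/(1+e^{0.2000}) = 0.4502
E[score] = 0.3100 + 0.9503 + 0.4502 = 1.7105

1.71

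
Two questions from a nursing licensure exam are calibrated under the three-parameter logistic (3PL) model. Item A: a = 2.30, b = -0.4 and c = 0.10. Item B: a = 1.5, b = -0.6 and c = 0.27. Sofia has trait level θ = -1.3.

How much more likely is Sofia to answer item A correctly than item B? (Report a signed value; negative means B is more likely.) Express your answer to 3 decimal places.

P(θ) = c + (1 − c) · 1 / (1 + exp(−a(θ − b)))
P_A = 0.2008
P_B = 0.4592
P_A − P_B = -0.2584

-0.258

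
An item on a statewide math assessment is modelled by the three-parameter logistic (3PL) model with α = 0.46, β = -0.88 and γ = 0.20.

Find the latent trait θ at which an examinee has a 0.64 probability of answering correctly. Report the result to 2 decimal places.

P(θ) = γ + (1 − γ) · 1 / (1 + exp(−α(θ − β)))
Remove guessing floor: (0.64 − 0.20)/(1 − 0.20) = 0.5500
logit = ln(0.5500/0.4500) = 0.2007
θ = β + logit/(α) = -0.88 + 0.2007/0.4600 = -0.4438

-0.44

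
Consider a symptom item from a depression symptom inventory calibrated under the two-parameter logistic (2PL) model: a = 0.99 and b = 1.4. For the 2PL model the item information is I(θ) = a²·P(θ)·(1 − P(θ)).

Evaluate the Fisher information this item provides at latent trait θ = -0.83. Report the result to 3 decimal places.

P = 1/(1+e^{2.2077}) = 0.0991
P(1−P) = 0.0991 × 0.9009 = 0.0892
I = a² × P(1−P) = 0.99² × 0.0892 = 0.08747

0.087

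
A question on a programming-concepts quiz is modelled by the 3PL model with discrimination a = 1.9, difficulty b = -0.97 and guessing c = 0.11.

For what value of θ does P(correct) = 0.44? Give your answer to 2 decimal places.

P(θ) = c + (1 − c) · 1 / (1 + exp(−a(θ − b)))
Remove guessing floor: (0.44 − 0.11)/(1 − 0.11) = 0.3708
logit = ln(0.3708/0.6292) = -0.5288
θ = b + logit/(a) = -0.97 + (-0.5288)/1.9000 = -1.2483

-1.25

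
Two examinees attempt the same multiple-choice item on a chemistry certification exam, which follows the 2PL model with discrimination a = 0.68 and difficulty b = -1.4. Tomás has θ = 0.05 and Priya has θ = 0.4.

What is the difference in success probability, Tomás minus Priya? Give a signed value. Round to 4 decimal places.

-0.0445

P(θ) = 1 / (1 + exp(−a(θ − b)))
P(Tomás) = 0.7283  [exponent 0.9860]
P(Priya) = 0.7728  [exponent 1.2240]
Difference = 0.7283 − 0.7728 = -0.0445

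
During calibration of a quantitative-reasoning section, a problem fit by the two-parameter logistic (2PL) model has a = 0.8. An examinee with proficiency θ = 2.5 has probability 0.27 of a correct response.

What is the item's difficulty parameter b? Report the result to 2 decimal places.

P(θ) = 1 / (1 + exp(−a(θ − b)))
logit(0.27) = ln(0.27/0.73) = -0.9946
b = θ − logit/(a) = 2.5 − (-0.9946)/0.8000 = 3.7433

3.74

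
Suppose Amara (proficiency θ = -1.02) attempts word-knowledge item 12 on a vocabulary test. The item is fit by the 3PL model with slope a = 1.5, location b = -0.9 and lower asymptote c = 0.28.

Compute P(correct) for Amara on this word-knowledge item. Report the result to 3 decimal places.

P(θ) = c + (1 − c) · 1 / (1 + exp(−a(θ − b)))
Exponent: 1.5 × (-1.02 − (-0.9)) = -0.1800
1/(1 + e^{0.1800}) = 0.4551
P = 0.28 + 0.72 × 0.4551 = 0.6077

0.608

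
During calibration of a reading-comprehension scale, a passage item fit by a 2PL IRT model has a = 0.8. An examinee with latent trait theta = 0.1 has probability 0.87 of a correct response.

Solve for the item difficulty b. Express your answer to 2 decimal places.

-2.28

P(theta) = 1 / (1 + exp(−a(theta − b)))
logit(0.87) = ln(0.87/0.13) = 1.9010
b = theta − logit/(a) = 0.1 − 1.9010/0.8000 = -2.2762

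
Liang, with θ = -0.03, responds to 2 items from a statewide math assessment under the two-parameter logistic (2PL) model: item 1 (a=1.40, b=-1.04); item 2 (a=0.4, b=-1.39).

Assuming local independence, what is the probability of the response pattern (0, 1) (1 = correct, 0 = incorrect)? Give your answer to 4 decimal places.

P(θ) = 1 / (1 + exp(−a(θ − b)))
P_1 = 1/(1+e^{-1.4140}) = 0.8044
P_2 = 1/(1+e^{-0.5440}) = 0.6327
L = (1−P_1) × P_2 = 0.1956 × 0.6327 = 0.12377

0.1238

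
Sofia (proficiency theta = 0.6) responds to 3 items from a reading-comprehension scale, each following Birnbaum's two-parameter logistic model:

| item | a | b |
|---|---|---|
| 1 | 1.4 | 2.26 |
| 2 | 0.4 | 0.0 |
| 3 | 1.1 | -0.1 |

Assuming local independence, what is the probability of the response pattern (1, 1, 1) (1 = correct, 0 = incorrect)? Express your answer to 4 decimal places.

P(theta) = 1 / (1 + exp(−a(theta − b)))
P_1 = 1/(1+e^{2.3240}) = 0.0892
P_2 = 1/(1+e^{-0.2400}) = 0.5597
P_3 = 1/(1+e^{-0.7700}) = 0.6835
L = P_1 × P_2 × P_3 = 0.0892 × 0.5597 × 0.6835 = 0.03411

0.0341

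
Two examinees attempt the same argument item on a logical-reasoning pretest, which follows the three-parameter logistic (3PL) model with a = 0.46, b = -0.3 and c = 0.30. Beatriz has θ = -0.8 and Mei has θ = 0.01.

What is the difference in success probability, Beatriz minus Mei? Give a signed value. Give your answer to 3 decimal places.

P(θ) = c + (1 − c) · 1 / (1 + exp(−a(θ − b)))
P(Beatriz) = 0.6099  [exponent -0.2300]
P(Mei) = 0.6749  [exponent 0.1426]
Difference = 0.6099 − 0.6749 = -0.0650

-0.065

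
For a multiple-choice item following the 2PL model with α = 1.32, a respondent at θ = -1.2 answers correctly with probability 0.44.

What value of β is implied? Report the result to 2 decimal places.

-1.02

P(θ) = 1 / (1 + exp(−α(θ − β)))
logit(0.44) = ln(0.44/0.56) = -0.2412
β = θ − logit/(α) = -1.2 − (-0.2412)/1.3200 = -1.0173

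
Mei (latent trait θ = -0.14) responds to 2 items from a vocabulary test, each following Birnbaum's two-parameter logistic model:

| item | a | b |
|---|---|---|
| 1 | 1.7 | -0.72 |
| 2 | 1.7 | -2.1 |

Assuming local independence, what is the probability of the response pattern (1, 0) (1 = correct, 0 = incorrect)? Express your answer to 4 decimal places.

0.0251

P(θ) = 1 / (1 + exp(−a(θ − b)))
P_1 = 1/(1+e^{-0.9860}) = 0.7283
P_2 = 1/(1+e^{-3.3320}) = 0.9655
L = P_1 × (1−P_2) = 0.7283 × 0.0345 = 0.02512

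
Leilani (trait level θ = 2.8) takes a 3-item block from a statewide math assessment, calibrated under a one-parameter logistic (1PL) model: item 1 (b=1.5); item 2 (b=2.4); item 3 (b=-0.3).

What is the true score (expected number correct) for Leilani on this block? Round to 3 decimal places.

P(θ) = 1 / (1 + exp(−(θ − b)))
P_1 = 1/(1+e^{-1.3000}) = 0.7858
P_2 = 1/(1+e^{-0.4000}) = 0.5987
P_3 = 1/(1+e^{-3.1000}) = 0.9569
E[score] = 0.7858 + 0.5987 + 0.9569 = 2.3414

2.341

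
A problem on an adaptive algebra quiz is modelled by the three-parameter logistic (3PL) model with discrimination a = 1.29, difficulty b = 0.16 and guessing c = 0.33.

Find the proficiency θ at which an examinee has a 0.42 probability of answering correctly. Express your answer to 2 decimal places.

P(θ) = c + (1 − c) · 1 / (1 + exp(−a(θ − b)))
Remove guessing floor: (0.42 − 0.33)/(1 − 0.33) = 0.1343
logit = ln(0.1343/0.8657) = -1.8632
θ = b + logit/(a) = 0.16 + (-1.8632)/1.2900 = -1.2844

-1.28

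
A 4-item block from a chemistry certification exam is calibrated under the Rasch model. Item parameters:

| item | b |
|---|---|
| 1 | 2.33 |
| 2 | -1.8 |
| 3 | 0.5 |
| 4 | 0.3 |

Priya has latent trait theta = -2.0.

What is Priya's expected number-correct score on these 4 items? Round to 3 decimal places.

P(theta) = 1 / (1 + exp(−(theta − b)))
P_1 = 1/(1+e^{4.3300}) = 0.0130
P_2 = 1/(1+e^{0.2000}) = 0.4502
P_3 = 1/(1+e^{2.5000}) = 0.0759
P_4 = 1/(1+e^{2.3000}) = 0.0911
E[score] = 0.0130 + 0.4502 + 0.0759 + 0.0911 = 0.6301

0.630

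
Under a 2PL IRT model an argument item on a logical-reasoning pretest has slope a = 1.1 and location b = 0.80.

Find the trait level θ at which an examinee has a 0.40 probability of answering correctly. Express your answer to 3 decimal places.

P(θ) = 1 / (1 + exp(−a(θ − b)))
logit = ln(0.4000/0.6000) = -0.4055
θ = b + logit/(a) = 0.80 + (-0.4055)/1.1000 = 0.4314

0.431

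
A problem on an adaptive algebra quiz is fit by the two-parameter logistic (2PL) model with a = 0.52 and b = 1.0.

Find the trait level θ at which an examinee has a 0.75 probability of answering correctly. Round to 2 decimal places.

3.11

P(θ) = 1 / (1 + exp(−a(θ − b)))
logit = ln(0.7500/0.2500) = 1.0986
θ = b + logit/(a) = 1.0 + 1.0986/0.5200 = 3.1127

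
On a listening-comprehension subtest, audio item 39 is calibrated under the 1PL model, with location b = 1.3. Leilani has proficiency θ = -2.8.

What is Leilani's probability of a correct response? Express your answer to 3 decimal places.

P(θ) = 1 / (1 + exp(−(θ − b)))
Exponent: (-2.8 − 1.3) = -4.1000
1/(1 + e^{4.1000}) = 0.0163
P = 0.0163

0.016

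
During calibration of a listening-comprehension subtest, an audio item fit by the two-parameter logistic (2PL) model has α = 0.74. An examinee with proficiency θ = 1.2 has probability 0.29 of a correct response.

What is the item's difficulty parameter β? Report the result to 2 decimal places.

2.41

P(θ) = 1 / (1 + exp(−α(θ − β)))
logit(0.29) = ln(0.29/0.71) = -0.8954
β = θ − logit/(α) = 1.2 − (-0.8954)/0.7400 = 2.4100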